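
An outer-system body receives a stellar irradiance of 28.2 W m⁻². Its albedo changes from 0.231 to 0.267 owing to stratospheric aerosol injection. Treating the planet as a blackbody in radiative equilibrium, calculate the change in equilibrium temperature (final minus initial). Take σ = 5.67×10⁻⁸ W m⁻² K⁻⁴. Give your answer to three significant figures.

Initial: T₁ = [S(1−0.231)/(4σ)]^(1/4) = 98.89 K.
After:  T₂ = [28.20·0.733/(4σ)]^(1/4) = 97.71 K.
ΔT = T₂ − T₁ = -1.178 K.

-1.18 K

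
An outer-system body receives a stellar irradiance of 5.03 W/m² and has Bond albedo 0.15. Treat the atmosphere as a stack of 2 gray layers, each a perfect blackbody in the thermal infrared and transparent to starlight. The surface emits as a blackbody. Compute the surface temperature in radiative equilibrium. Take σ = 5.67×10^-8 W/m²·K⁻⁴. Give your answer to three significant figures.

The effective emission temperature is T_e = [S(1−α)/(4σ)]^¼ = 65.89 K.
With N = 2 opaque layers, T_s = (N+1)^(1/4)·T_e = 3^(1/4)·65.89 = 86.72 K.

86.7 kelvin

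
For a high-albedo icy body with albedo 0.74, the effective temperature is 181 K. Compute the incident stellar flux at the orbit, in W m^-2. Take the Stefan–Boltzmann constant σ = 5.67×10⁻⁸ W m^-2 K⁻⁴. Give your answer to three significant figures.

Invert the energy balance for S: S = 4σT⁴/(1−α).
σT⁴ = 5.67×10⁻⁸·(181)⁴ = 60.86 W m^-2.
So S = 4×60.86/(1−0.74) = 936.2 W m^-2.

936 W m^-2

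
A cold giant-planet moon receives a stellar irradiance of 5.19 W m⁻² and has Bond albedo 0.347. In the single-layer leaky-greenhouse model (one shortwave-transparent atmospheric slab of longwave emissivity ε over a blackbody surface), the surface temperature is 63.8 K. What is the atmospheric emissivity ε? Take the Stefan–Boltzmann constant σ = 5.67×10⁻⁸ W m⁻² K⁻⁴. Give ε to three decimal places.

Effective temperature: T_e = [S(1−α)/(4σ)]^(1/4) = 62.17 K.
T_s⁴ = T_e⁴·2/(2−ε) → ε = 2 − 2(T_e/T_s)⁴ = 2 − 2·(62.17/63.8)⁴ = 0.1962.

0.196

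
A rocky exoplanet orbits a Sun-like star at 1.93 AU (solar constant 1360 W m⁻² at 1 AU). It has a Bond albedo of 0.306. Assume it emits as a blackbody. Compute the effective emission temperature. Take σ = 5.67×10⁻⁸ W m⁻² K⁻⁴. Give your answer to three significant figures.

Flux at the orbit: S = 1360/(1.93)² = 365.1 W m⁻².
Absorbed flux (global mean): S(1−α)/4 = 365.1·0.694/4 = 63.35 W m⁻².
Balancing against σT⁴: T = (63.35/5.67×10⁻⁸)^(1/4) = 182.8 K.

183 K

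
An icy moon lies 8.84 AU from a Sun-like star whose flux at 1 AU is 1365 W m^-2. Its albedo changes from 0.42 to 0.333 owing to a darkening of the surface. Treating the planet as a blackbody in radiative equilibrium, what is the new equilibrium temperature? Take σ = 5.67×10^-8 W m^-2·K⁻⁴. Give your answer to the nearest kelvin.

85 K

Flux at the orbit: S = 1365/(8.84)² = 17.47 W m^-2.
New equilibrium: T₂ = [(1−0.333)·17.47/(4σ)]^(1/4) = 84.66 K.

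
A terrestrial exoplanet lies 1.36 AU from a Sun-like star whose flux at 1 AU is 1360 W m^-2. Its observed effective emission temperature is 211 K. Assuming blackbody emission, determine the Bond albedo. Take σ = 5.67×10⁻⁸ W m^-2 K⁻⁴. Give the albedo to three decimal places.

Flux at the orbit: S = 1360/(1.36)² = 735.3 W m^-2.
Energy balance: S(1−α)/4 = σT⁴, so 1−α = 4σT⁴/S.
4σT⁴ = 4·5.67×10⁻⁸·(211)⁴ = 449.5 W m^-2.
Hence α = 1 − 449.5/735.3 = 0.3886.

0.389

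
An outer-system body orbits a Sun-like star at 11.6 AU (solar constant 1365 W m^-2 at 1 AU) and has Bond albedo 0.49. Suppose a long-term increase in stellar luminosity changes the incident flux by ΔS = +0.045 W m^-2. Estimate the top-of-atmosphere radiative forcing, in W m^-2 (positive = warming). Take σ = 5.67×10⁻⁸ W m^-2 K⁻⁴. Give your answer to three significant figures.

By the inverse-square law, S = 1365/11.6² = 10.14 W m^-2.
TOA radiative forcing: ΔF = (1−α)ΔS/4 = 0.51·(+0.045)/4 = 0.005737 W m^-2.

0.00574 W m^-2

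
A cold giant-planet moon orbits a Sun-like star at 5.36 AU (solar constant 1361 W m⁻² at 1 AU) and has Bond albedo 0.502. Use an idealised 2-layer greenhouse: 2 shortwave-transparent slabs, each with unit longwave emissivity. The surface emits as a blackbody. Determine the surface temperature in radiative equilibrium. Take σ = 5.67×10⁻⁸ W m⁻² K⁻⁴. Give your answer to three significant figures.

133 kelvin

Flux at the orbit: S = 1361/(5.36)² = 47.37 W m⁻².
Top-of-atmosphere balance: σT_e⁴ = S(1−α)/4 = 5.898 W m⁻² → T_e = 101.0 K.
With N = 2 opaque layers, T_s = (N+1)^(1/4)·T_e = 3^(1/4)·101.0 = 132.9 K.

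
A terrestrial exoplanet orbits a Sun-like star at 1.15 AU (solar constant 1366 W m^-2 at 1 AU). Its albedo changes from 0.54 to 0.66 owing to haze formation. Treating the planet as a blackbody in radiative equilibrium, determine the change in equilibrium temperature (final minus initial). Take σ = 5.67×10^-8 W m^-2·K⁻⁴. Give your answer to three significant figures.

-15.6 kelvin

Flux at the orbit: S = 1366/(1.15)² = 1033 W m^-2.
Initial: T₁ = [S(1−0.54)/(4σ)]^(1/4) = 213.9 K.
After:  T₂ = [1033·0.34/(4σ)]^(1/4) = 198.4 K.
ΔT = T₂ − T₁ = -15.57 K.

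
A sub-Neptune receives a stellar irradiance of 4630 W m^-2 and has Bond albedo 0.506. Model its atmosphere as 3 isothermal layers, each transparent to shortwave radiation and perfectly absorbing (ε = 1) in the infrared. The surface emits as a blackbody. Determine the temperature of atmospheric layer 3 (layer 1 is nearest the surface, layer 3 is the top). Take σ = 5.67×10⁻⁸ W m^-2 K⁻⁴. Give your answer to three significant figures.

Top-of-atmosphere balance: σT_e⁴ = S(1−α)/4 = 571.8 W m^-2 → T_e = 316.9 K.
In the N-layer model, layer k (counted from the surface) has T_k = (N+1−k)^(1/4)·T_e.
T_3 = (1)^(1/4)·316.9 = 316.9 K.

317 kelvin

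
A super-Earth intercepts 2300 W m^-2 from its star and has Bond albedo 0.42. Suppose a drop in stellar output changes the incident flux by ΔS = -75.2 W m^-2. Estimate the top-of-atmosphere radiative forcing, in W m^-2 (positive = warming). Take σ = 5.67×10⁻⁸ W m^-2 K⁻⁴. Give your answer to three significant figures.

ΔF = Δ[S(1−α)]/4 = (1−0.42)·-75.2/4 = -10.90 W m^-2.

-10.9 W m^-2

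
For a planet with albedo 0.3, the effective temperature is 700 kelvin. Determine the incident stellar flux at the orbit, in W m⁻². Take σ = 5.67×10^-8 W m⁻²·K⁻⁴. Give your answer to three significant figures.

From S(1−α)/4 = σT⁴: S = 4σT⁴/(1−α).
The emitted flux is σT⁴ = 13610 W m⁻².
S = 4·13610/0.7 = 77790 W m⁻².

77800 W m⁻²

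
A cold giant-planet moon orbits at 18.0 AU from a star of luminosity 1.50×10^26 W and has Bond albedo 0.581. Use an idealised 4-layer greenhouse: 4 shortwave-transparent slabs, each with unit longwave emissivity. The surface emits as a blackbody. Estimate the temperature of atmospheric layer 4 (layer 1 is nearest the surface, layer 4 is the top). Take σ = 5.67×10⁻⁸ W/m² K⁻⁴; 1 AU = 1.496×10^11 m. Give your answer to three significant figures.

Orbital distance: d = 18.0 AU = 2.693×10^12 m.
Spreading L over a sphere of radius d: S = 1.50×10^26/(4π·2.69×10^12²) = 1.646 W/m².
Top-of-atmosphere balance: σT_e⁴ = S(1−α)/4 = 0.1724 W/m² → T_e = 41.76 K.
Each opaque layer satisfies 2T_j⁴ = T_{j−1}⁴ + T_{j+1}⁴, giving T_k⁴ = (N+1−k)T_e⁴.
With k = 4: T_4 = (4+1−4)^¼·41.76 K = 41.76 K.

41.8 K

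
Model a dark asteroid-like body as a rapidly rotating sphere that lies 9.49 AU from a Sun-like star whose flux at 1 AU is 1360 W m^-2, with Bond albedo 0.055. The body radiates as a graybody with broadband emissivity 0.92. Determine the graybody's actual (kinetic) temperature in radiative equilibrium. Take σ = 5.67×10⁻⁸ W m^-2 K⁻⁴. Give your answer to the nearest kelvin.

Irradiance scales as 1/d², so S = 1360 W m^-2 × (1/9.49)² = 15.10 W m^-2.
Absorbed flux (global mean): S(1−α)/4 = 15.10·0.945/4 = 3.568 W m^-2.
Equating to εσT⁴ with ε = 0.92: T = (3.568/0.92σ)^(1/4) = 90.94 K.

91 K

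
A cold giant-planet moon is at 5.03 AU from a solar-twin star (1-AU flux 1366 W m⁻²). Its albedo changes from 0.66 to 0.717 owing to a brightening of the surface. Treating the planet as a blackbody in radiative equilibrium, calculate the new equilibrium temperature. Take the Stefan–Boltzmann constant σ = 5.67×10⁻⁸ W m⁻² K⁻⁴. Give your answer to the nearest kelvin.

By the inverse-square law, S = 1366/5.03² = 53.99 W m⁻².
T₂ = [S(1−α₂)/(4σ)]^(1/4) = [53.99·0.283/(4σ)]^(1/4) = 90.60 K.

91 kelvin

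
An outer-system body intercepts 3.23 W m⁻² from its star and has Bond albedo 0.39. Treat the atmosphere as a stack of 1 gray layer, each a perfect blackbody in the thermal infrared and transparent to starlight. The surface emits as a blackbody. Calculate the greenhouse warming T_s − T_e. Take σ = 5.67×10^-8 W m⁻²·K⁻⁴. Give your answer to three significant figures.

10.3 K

Top-of-atmosphere balance: σT_e⁴ = S(1−α)/4 = 0.4926 W m⁻² → T_e = 54.29 K.
T_s = (N+1)^(1/4)·T_e = 64.56 K.
Warming: T_s − T_e = 10.27 K.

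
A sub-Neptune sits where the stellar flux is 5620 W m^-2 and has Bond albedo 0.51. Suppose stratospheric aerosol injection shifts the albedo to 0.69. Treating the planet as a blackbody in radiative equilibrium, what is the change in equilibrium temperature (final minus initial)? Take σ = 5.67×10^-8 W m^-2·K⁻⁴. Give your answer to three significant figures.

-35.9 K

Before: T₁ = [5620·0.49/(4σ)]^(1/4) = 331.9 K.
Final:   T₂ = [S(1−0.69)/(4σ)]^(1/4) = 296.0 K.
ΔT = T₂ − T₁ = -35.90 K.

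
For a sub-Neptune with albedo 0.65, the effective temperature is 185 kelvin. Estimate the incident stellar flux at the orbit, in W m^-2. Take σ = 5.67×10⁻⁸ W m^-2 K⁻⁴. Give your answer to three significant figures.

759 W m^-2

From S(1−α)/4 = σT⁴: S = 4σT⁴/(1−α).
σT⁴ = 5.67×10⁻⁸·(185)⁴ = 66.42 W m^-2.
S = 4·66.42/0.35 = 759.0 W m^-2.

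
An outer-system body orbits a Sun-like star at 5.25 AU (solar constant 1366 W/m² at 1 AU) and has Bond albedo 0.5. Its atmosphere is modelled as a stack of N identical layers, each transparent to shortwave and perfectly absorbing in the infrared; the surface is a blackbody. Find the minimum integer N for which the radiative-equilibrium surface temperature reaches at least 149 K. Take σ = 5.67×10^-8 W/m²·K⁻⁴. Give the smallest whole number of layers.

Flux at the orbit: S = 1366/(5.25)² = 49.56 W/m².
OLR = S(1−α)/4 = 6.195 W/m²; the top layer radiates at T_e = 102.2 K.
T_s = (N+1)^(1/4)·T_e ≥ 149 K requires N+1 ≥ (T_s/T_e)⁴ = (149/102.2)⁴ = 4.511.
The minimum whole number is N = 4.

4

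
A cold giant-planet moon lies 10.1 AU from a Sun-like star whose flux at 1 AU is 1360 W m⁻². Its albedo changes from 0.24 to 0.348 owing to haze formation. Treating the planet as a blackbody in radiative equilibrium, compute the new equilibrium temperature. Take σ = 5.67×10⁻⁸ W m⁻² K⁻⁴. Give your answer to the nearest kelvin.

79 K

Irradiance scales as 1/d², so S = 1360 W m⁻² × (1/10.1)² = 13.33 W m⁻².
T₂ = [S(1−α₂)/(4σ)]^(1/4) = [13.33·0.652/(4σ)]^(1/4) = 78.68 K.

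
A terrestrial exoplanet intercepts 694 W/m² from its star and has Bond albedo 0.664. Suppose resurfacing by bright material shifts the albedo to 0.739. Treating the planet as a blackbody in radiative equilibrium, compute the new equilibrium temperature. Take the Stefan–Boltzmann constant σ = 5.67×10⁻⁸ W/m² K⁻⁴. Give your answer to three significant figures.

New equilibrium: T₂ = [(1−0.739)·694.0/(4σ)]^(1/4) = 168.1 K.

168 kelvin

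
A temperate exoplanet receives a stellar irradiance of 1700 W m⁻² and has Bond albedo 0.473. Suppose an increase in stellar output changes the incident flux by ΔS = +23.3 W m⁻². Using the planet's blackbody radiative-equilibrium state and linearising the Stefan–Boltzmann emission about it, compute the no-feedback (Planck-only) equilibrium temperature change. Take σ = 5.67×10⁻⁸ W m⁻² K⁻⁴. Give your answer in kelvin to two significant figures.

The baseline emission temperature is T_e = 250.7 K.
ΔF = Δ[S(1−α)]/4 = (1−0.473)·+23.3/4 = 3.070 W m⁻².
Linearising σT⁴ gives d(σT⁴)/dT = 4σT_e³ = 3.574 W m⁻² per K.
Hence the no-feedback warming is ΔF/(4σT_e³) = 0.859 K.

0.86 K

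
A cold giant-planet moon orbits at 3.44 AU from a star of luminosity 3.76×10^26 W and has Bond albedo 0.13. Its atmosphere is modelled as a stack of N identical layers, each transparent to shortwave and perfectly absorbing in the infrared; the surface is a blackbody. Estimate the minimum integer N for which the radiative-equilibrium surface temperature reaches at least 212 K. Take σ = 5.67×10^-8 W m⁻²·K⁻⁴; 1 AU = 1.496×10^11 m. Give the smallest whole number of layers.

4

Orbital distance: d = 3.44 AU = 5.146×10^11 m.
Flux at the orbit: S = L/(4πd²) = 3.76×10^26/(4π·(5.15×10^11)²) = 113.0 W m⁻².
OLR = S(1−α)/4 = 24.57 W m⁻²; the top layer radiates at T_e = 144.3 K.
Need (N+1)T_e⁴ ≥ T_s⁴, i.e. N+1 ≥ (212/144.3)⁴ = 4.661.
Rounding up, N = 4.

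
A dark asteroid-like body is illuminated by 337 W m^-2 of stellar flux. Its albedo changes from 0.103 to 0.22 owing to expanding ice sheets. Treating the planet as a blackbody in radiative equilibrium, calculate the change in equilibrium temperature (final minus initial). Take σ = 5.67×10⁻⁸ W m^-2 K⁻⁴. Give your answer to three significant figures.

-6.56 K

Initial: T₁ = [S(1−0.103)/(4σ)]^(1/4) = 191.1 K.
After:  T₂ = [337.0·0.78/(4σ)]^(1/4) = 184.5 K.
ΔT = T₂ − T₁ = -6.561 K.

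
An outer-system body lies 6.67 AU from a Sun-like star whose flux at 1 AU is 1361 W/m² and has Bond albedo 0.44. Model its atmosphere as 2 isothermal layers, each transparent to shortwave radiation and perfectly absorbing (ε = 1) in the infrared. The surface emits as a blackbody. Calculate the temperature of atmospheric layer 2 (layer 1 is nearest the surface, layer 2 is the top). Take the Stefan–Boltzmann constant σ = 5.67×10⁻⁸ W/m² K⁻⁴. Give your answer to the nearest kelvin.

Irradiance scales as 1/d², so S = 1361 W/m² × (1/6.67)² = 30.59 W/m².
Top-of-atmosphere balance: σT_e⁴ = S(1−α)/4 = 4.283 W/m² → T_e = 93.23 K.
The net upward flux σT_e⁴ is constant between every pair of levels, so T_k⁴ = (N+1−k)T_e⁴.
T_2 = (1)^(1/4)·93.23 = 93.23 K.

93 kelvin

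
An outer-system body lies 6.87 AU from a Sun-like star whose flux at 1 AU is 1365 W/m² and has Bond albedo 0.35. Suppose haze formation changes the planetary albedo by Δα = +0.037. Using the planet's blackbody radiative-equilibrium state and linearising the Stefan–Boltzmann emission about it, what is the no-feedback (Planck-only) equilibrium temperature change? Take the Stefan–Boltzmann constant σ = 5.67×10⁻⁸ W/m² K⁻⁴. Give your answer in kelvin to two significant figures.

-1.4 K

By the inverse-square law, S = 1365/6.87² = 28.92 W/m².
Reference equilibrium: T_e = [S(1−α)/(4σ)]^(1/4) = 95.42 K.
The change in absorbed flux is Δ[S(1−α)/4] = −SΔα/4 = -0.2675 W/m².
The Planck feedback parameter is 4σT_e³ = 0.1970 W/m²/K.
Hence the no-feedback warming is ΔF/(4σT_e³) = -1.36 K.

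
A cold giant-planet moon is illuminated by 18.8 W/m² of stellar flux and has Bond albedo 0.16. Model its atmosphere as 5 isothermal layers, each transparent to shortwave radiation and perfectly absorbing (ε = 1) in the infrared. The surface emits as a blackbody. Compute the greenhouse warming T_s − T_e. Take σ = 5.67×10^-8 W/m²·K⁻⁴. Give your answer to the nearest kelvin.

52 kelvin

OLR = S(1−α)/4 = 3.948 W/m²; the top layer radiates at T_e = 91.35 K.
T_s = (N+1)^(1/4)·T_e = 143.0 K.
So the greenhouse effect raises the surface by 143.0 − 91.35 = 51.62 K.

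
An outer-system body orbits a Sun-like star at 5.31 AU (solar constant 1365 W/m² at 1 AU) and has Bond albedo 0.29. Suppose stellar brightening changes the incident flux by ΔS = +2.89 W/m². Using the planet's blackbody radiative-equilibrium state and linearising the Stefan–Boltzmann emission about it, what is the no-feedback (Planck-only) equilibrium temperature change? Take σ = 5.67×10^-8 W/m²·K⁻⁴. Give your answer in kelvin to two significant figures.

Flux at the orbit: S = 1365/(5.31)² = 48.41 W/m².
The baseline emission temperature is T_e = 111.0 K.
TOA radiative forcing: ΔF = (1−α)ΔS/4 = 0.71·(+2.89)/4 = 0.5130 W/m².
The Planck feedback parameter is 4σT_e³ = 0.3098 W/m²/K.
ΔT₀ = ΔF/λ_P = 0.5130/0.3098 = 1.66 K.

1.7 K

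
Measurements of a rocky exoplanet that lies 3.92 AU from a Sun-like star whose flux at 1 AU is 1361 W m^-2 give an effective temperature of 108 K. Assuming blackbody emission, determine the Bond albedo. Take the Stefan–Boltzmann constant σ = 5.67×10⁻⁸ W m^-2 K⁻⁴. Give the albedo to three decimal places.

0.652

Flux at the orbit: S = 1361/(3.92)² = 88.57 W m^-2.
Energy balance: S(1−α)/4 = σT⁴, so 1−α = 4σT⁴/S.
4σT⁴ = 4·5.67×10⁻⁸·(108)⁴ = 30.86 W m^-2.
1−α = 30.86/88.57 = 0.3484, so α = 0.6516.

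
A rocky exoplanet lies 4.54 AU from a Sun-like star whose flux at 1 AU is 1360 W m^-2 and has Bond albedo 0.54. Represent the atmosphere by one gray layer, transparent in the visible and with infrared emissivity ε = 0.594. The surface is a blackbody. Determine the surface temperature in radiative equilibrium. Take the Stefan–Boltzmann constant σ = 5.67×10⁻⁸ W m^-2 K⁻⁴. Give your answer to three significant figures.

117 K

By the inverse-square law, S = 1360/4.54² = 65.98 W m^-2.
At the top of the atmosphere, σT_e⁴ = S(1−α)/4 = 7.588 W m^-2, giving T_e = 107.6 K.
For a single slab of emissivity ε, T_s⁴ = 2T_e⁴/(2−ε); thus T_s = 107.6·(1.422)^(1/4) = 117.5 K.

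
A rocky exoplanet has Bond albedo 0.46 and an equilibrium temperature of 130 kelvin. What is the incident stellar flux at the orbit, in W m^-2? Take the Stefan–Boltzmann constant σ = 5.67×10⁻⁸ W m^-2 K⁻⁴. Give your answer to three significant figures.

Invert the energy balance for S: S = 4σT⁴/(1−α).
σT⁴ = 5.67×10⁻⁸·(130)⁴ = 16.19 W m^-2.
S = 4·16.19/0.54 = 120.0 W m^-2.

120 W m^-2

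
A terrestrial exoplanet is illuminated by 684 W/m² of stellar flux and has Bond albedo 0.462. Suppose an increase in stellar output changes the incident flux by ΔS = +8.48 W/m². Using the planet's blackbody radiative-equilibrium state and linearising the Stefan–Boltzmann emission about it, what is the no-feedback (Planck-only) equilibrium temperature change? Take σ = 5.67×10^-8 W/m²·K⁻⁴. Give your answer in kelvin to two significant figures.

Unperturbed T_e = [684.0·(1−0.462)/(4σ)]^¼ = 200.7 K.
ΔF = Δ[S(1−α)]/4 = (1−0.462)·+8.48/4 = 1.141 W/m².
Linearising σT⁴ gives d(σT⁴)/dT = 4σT_e³ = 1.834 W/m² per K.
Hence the no-feedback warming is ΔF/(4σT_e³) = 0.622 K.

0.62 kelvin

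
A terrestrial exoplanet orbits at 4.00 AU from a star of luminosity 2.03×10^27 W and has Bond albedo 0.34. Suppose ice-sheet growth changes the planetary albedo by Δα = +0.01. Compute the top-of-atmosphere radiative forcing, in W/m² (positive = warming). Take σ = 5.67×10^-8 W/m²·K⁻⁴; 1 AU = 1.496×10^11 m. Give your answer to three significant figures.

d = 4.00 × 1.496×10^11 m = 5.984×10^11 m.
Flux at the orbit: S = L/(4πd²) = 2.03×10^27/(4π·(5.98×10^11)²) = 451.1 W/m².
The change in absorbed flux is Δ[S(1−α)/4] = −SΔα/4 = -1.128 W/m².

-1.13 W/m²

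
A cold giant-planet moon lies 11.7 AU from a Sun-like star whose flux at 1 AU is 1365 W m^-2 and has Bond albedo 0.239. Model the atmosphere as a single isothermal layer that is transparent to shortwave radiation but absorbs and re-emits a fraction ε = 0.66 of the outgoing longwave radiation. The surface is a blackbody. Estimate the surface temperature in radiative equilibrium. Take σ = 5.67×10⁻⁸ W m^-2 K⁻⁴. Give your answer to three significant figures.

84.1 K

By the inverse-square law, S = 1365/11.7² = 9.972 W m^-2.
Effective emission temperature (TOA balance): σT_e⁴ = S(1−α)/4 = 1.897 W m^-2 → T_e = 76.05 K.
For a single slab of emissivity ε, T_s⁴ = 2T_e⁴/(2−ε); thus T_s = 76.05·(1.493)^(1/4) = 84.06 K.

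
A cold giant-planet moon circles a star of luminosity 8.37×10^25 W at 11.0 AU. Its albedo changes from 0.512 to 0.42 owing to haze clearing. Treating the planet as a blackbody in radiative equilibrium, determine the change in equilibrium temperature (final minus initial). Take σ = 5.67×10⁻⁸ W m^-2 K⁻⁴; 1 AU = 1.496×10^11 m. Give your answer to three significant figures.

Orbital distance: d = 11.0 AU = 1.646×10^12 m.
Flux at the orbit: S = L/(4πd²) = 8.37×10^25/(4π·(1.65×10^12)²) = 2.460 W m^-2.
With α = 0.512, T₁ = 47.96 K.
After:  T₂ = [2.460·0.58/(4σ)]^(1/4) = 50.08 K.
ΔT = T₂ − T₁ = 2.116 K.

2.12 K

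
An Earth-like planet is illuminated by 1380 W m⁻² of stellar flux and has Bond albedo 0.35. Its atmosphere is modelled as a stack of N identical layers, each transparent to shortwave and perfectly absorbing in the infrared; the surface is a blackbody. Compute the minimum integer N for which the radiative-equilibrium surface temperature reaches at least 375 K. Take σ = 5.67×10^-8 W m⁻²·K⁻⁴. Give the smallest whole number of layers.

The effective emission temperature is T_e = [S(1−α)/(4σ)]^¼ = 250.8 K.
Need (N+1)T_e⁴ ≥ T_s⁴, i.e. N+1 ≥ (375/250.8)⁴ = 5.000.
So N ≥ 4.000; the smallest integer is N = 5.

5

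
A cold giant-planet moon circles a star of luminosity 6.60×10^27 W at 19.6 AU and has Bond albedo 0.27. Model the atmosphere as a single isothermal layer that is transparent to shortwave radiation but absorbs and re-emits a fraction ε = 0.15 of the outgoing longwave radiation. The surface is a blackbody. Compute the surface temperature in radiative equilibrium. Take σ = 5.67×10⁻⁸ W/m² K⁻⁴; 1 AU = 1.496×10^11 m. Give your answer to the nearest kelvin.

Orbital distance: d = 19.6 AU = 2.932×10^12 m.
S = L/(4πd²) = 61.09 W/m².
The planet radiates to space at T_e = [S(1−α)/(4σ)]^(1/4) = 118.4 K.
The surface balance (absorbed SW + ε·downward IR = σT_s⁴) with T_a⁴ = T_s⁴/2 reduces to T_s = T_e·[2/(2−ε)]^¼ = 120.7 K.

121 kelvin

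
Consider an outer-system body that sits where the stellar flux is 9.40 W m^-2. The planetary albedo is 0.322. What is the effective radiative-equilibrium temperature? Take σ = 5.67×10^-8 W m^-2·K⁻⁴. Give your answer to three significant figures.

72.8 kelvin

Absorbed flux (global mean): S(1−α)/4 = 9.400·0.678/4 = 1.593 W m^-2.
Set σT⁴ = 1.593 → T = (1.593/σ)^(1/4) = 72.81 K.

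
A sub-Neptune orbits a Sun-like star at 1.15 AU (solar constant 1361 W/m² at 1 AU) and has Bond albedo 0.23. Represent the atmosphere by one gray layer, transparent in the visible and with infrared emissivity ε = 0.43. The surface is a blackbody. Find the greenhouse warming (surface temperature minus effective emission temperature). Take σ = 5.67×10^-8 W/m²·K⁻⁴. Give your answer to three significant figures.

15.2 K

Irradiance scales as 1/d², so S = 1361 W/m² × (1/1.15)² = 1029 W/m².
Effective emission temperature (TOA balance): σT_e⁴ = S(1−α)/4 = 198.1 W/m² → T_e = 243.1 K.
For a single slab of emissivity ε, T_s⁴ = 2T_e⁴/(2−ε); thus T_s = 243.1·(1.274)^(1/4) = 258.3 K.
Greenhouse warming: T_s − T_e = 15.17 K.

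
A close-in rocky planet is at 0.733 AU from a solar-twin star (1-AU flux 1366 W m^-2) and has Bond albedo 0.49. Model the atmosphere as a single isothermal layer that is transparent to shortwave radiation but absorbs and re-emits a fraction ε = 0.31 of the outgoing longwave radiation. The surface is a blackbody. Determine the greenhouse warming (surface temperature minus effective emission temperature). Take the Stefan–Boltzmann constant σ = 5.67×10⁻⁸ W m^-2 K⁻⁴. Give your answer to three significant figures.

By the inverse-square law, S = 1366/0.733² = 2542 W m^-2.
The planet radiates to space at T_e = [S(1−α)/(4σ)]^(1/4) = 275.0 K.
For a single slab of emissivity ε, T_s⁴ = 2T_e⁴/(2−ε); thus T_s = 275.0·(1.183)^(1/4) = 286.8 K.
The atmosphere warms the surface by 11.82 K.

11.8 kelvin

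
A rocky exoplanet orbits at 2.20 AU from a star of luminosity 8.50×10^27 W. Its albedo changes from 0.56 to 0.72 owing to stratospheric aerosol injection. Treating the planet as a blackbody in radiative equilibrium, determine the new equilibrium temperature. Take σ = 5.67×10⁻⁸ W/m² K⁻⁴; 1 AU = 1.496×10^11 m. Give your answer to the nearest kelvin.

296 kelvin

Orbital distance: d = 2.20 AU = 3.291×10^11 m.
Spreading L over a sphere of radius d: S = 8.50×10^27/(4π·3.29×10^11²) = 6245 W/m².
New equilibrium: T₂ = [(1−0.72)·6245/(4σ)]^(1/4) = 296.3 K.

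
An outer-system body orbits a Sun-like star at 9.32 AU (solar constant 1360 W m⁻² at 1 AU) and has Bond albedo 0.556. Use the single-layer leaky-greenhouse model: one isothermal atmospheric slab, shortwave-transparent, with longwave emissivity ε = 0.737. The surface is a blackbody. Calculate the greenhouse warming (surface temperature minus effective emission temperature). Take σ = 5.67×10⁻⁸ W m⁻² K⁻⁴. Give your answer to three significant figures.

9.06 K

Flux at the orbit: S = 1360/(9.32)² = 15.66 W m⁻².
At the top of the atmosphere, σT_e⁴ = S(1−α)/4 = 1.738 W m⁻², giving T_e = 74.41 K.
The surface balance (absorbed SW + ε·downward IR = σT_s⁴) with T_a⁴ = T_s⁴/2 reduces to T_s = T_e·[2/(2−ε)]^¼ = 83.47 K.
Greenhouse warming: T_s − T_e = 9.061 K.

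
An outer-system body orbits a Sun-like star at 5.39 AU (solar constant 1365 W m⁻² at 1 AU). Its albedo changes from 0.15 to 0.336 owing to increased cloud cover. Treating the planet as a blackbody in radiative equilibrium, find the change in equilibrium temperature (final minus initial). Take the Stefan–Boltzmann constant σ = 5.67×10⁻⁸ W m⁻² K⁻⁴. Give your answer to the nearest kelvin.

By the inverse-square law, S = 1365/5.39² = 46.98 W m⁻².
Initial: T₁ = [S(1−0.15)/(4σ)]^(1/4) = 115.2 K.
After:  T₂ = [46.98·0.664/(4σ)]^(1/4) = 108.3 K.
ΔT = T₂ − T₁ = -6.897 K.

-7 kelvin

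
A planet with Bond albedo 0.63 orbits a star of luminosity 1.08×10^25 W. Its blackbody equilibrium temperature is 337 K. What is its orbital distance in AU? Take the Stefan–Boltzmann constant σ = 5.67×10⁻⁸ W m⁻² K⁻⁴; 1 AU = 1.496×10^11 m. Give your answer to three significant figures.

0.0697 AU

The flux needed for this T is 4σT⁴/(1−0.63) = 7906 W m⁻².
Then d = [L/(4πS)]^(1/2) = 1.043×10^10 m, i.e. 0.06969 AU.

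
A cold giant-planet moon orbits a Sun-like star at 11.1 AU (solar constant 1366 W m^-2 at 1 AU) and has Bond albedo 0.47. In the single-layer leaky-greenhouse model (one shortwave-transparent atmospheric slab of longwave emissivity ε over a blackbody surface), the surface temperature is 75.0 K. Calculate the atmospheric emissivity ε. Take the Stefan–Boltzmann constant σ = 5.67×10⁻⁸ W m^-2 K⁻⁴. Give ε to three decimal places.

0.362

By the inverse-square law, S = 1366/11.1² = 11.09 W m^-2.
TOA balance gives T_e = 71.34 K.
Since (2−ε)/2 = (T_e/T_s)⁴ = 0.8188, ε = 0.3623.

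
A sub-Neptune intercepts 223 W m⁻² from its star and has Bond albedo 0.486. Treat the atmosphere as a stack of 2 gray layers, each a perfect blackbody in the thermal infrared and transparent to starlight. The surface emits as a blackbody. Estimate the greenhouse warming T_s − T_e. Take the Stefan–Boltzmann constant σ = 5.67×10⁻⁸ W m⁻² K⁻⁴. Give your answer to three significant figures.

47.4 kelvin

Top-of-atmosphere balance: σT_e⁴ = S(1−α)/4 = 28.66 W m⁻² → T_e = 149.9 K.
T_s = (N+1)^(1/4)·T_e = 197.3 K.
Warming: T_s − T_e = 47.39 K.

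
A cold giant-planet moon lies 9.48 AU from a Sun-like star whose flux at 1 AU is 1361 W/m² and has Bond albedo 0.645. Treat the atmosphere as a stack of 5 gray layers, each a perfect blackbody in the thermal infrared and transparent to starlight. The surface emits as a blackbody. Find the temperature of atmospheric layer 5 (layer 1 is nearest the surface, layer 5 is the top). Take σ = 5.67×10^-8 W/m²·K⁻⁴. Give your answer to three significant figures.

Flux at the orbit: S = 1361/(9.48)² = 15.14 W/m².
The effective emission temperature is T_e = [S(1−α)/(4σ)]^¼ = 69.78 K.
The net upward flux σT_e⁴ is constant between every pair of levels, so T_k⁴ = (N+1−k)T_e⁴.
T_5 = (1)^(1/4)·69.78 = 69.78 K.

69.8 K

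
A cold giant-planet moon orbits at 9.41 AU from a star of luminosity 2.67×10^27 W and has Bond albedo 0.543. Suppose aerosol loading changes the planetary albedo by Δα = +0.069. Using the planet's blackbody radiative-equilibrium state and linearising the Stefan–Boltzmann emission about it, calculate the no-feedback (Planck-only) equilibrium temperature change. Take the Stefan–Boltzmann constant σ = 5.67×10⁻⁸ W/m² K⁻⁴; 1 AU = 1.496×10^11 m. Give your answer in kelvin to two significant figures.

d = 9.41 × 1.496×10^11 m = 1.408×10^12 m.
Spreading L over a sphere of radius d: S = 2.67×10^27/(4π·1.41×10^12²) = 107.2 W/m².
Unperturbed T_e = [107.2·(1−0.543)/(4σ)]^¼ = 121.2 K.
The change in absorbed flux is Δ[S(1−α)/4] = −SΔα/4 = -1.849 W/m².
The Planck feedback parameter is 4σT_e³ = 0.4041 W/m²/K.
ΔT₀ = ΔF/λ_P = -1.849/0.4041 = -4.58 K.

-4.6 kelvin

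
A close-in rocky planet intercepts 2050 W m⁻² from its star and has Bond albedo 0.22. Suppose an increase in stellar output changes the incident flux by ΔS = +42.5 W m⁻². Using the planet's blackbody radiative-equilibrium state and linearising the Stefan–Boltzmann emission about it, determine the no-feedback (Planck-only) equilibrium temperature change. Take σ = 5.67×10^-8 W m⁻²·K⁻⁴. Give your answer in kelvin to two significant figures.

1.5 K

The baseline emission temperature is T_e = 289.8 K.
Only a fraction (1−α) is absorbed and it's spread over 4πR², so ΔF = (1−α)ΔS/4 = 8.287 W m⁻².
The Planck feedback parameter is 4σT_e³ = 5.518 W m⁻²/K.
Hence the no-feedback warming is ΔF/(4σT_e³) = 1.50 K.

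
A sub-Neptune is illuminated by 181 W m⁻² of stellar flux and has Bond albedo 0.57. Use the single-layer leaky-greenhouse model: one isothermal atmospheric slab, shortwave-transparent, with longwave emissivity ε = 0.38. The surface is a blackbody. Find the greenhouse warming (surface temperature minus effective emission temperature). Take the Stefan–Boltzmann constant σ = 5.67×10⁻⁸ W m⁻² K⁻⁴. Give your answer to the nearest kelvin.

At the top of the atmosphere, σT_e⁴ = S(1−α)/4 = 19.46 W m⁻², giving T_e = 136.1 K.
Surface balance with a leaky layer gives σT_s⁴ = σT_e⁴·2/(2−ε), so T_s = T_e·[2/(2−0.38)]^(1/4) = 143.5 K.
T_s − T_e = 143.5 − 136.1 = 7.362 K.

7 K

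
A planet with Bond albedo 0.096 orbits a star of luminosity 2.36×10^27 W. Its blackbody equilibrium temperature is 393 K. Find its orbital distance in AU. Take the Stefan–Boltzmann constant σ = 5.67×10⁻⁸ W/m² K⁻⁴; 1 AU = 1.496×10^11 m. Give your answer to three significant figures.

1.18 AU

Required flux: S = 4σT⁴/(1−α) = 5985 W/m².
From L = 4πd²S, d = √(2.36×10^27/(4π·5985)) = 1.771×10^11 m = 1.184 AU.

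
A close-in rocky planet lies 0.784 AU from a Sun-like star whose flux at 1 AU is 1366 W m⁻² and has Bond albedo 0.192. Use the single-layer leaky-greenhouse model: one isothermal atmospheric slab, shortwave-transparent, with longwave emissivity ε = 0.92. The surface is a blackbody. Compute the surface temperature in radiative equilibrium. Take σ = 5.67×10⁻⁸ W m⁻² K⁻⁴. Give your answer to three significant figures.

348 K

Irradiance scales as 1/d², so S = 1366 W m⁻² × (1/0.784)² = 2222 W m⁻².
At the top of the atmosphere, σT_e⁴ = S(1−α)/4 = 448.9 W m⁻², giving T_e = 298.3 K.
The surface balance (absorbed SW + ε·downward IR = σT_s⁴) with T_a⁴ = T_s⁴/2 reduces to T_s = T_e·[2/(2−ε)]^¼ = 348.0 K.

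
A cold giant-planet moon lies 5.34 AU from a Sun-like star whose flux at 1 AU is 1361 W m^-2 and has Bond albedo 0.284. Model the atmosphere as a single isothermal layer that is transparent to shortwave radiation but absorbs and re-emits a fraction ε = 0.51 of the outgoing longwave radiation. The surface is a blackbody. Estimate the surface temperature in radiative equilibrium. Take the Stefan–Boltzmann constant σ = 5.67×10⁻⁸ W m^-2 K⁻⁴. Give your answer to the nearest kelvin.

Flux at the orbit: S = 1361/(5.34)² = 47.73 W m^-2.
At the top of the atmosphere, σT_e⁴ = S(1−α)/4 = 8.543 W m^-2, giving T_e = 110.8 K.
The surface balance (absorbed SW + ε·downward IR = σT_s⁴) with T_a⁴ = T_s⁴/2 reduces to T_s = T_e·[2/(2−ε)]^¼ = 119.3 K.

119 K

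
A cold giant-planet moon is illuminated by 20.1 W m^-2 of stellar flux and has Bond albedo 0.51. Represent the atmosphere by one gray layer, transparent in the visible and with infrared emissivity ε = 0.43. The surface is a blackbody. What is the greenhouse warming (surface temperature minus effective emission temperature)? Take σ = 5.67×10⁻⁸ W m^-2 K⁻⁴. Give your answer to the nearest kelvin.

5 kelvin

The planet radiates to space at T_e = [S(1−α)/(4σ)]^(1/4) = 81.18 K.
Surface balance with a leaky layer gives σT_s⁴ = σT_e⁴·2/(2−ε), so T_s = T_e·[2/(2−0.43)]^(1/4) = 86.24 K.
Greenhouse warming: T_s − T_e = 5.064 K.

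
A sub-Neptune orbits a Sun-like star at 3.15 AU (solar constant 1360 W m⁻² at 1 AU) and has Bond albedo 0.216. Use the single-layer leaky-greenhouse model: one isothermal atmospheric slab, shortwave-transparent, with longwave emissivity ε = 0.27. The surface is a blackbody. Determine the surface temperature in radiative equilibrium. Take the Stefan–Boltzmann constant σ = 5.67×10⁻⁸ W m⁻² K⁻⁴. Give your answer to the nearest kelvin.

Flux at the orbit: S = 1360/(3.15)² = 137.1 W m⁻².
The planet radiates to space at T_e = [S(1−α)/(4σ)]^(1/4) = 147.5 K.
Surface balance with a leaky layer gives σT_s⁴ = σT_e⁴·2/(2−ε), so T_s = T_e·[2/(2−0.27)]^(1/4) = 153.0 K.

153 kelvin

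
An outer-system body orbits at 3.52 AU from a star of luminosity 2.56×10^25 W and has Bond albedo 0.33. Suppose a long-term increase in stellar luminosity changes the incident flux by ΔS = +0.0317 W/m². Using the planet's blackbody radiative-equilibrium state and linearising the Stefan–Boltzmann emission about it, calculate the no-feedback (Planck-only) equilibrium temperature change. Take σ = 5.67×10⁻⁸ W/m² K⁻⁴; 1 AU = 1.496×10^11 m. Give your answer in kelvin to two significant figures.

0.074 K

Orbital distance: d = 3.52 AU = 5.266×10^11 m.
Flux at the orbit: S = L/(4πd²) = 2.56×10^25/(4π·(5.27×10^11)²) = 7.347 W/m².
Reference equilibrium: T_e = [S(1−α)/(4σ)]^(1/4) = 68.25 K.
ΔF = Δ[S(1−α)]/4 = (1−0.33)·+0.0317/4 = 0.005310 W/m².
The Planck feedback parameter is 4σT_e³ = 0.07212 W/m²/K.
ΔT₀ = ΔF/λ_P = 0.005310/0.07212 = 0.0736 K.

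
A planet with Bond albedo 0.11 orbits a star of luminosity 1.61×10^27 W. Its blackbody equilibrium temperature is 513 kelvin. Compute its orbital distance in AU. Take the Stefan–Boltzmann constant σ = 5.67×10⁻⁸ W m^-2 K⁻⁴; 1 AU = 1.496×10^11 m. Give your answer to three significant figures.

0.570 AU

The flux needed for this T is 4σT⁴/(1−0.11) = 17650 W m^-2.
From L = 4πd²S, d = √(1.61×10^27/(4π·17650)) = 8.520×10^10 m = 0.5695 AU.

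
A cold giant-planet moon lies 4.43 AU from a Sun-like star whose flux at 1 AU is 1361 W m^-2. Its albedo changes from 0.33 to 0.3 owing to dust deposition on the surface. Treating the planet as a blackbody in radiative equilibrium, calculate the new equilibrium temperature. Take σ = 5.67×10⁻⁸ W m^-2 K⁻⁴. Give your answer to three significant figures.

121 kelvin

Irradiance scales as 1/d², so S = 1361 W m^-2 × (1/4.43)² = 69.35 W m^-2.
T₂ = [S(1−α₂)/(4σ)]^(1/4) = [69.35·0.7/(4σ)]^(1/4) = 121.0 K.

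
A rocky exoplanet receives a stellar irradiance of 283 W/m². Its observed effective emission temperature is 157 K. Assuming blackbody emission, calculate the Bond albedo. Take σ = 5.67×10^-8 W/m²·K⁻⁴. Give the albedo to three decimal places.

Rearranging the radiative balance, α = 1 − 4σT⁴/S.
σT⁴ = 34.45 W/m², so 4σT⁴ = 137.8 W/m².
Hence α = 1 − 137.8/283.0 = 0.5131.

0.513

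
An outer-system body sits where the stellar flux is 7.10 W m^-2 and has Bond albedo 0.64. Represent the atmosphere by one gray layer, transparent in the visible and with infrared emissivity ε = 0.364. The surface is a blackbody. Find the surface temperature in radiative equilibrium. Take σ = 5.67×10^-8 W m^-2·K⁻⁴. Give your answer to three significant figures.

Effective emission temperature (TOA balance): σT_e⁴ = S(1−α)/4 = 0.6390 W m^-2 → T_e = 57.94 K.
The surface balance (absorbed SW + ε·downward IR = σT_s⁴) with T_a⁴ = T_s⁴/2 reduces to T_s = T_e·[2/(2−ε)]^¼ = 60.92 K.

60.9 K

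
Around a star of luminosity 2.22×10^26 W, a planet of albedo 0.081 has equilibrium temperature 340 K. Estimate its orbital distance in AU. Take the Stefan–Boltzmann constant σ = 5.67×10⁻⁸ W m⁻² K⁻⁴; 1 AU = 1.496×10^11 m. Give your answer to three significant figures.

0.489 AU

Energy balance gives S = 4σT⁴/(1−α) = 3298 W m⁻².
From L = 4πd²S, d = √(2.22×10^26/(4π·3298)) = 7.319×10^10 m = 0.4892 AU.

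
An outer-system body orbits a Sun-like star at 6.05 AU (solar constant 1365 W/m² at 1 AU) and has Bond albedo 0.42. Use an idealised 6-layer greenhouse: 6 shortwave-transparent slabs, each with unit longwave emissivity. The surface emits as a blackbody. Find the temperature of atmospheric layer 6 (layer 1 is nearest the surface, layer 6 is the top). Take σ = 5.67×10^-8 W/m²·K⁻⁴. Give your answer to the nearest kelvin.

99 kelvin

Irradiance scales as 1/d², so S = 1365 W/m² × (1/6.05)² = 37.29 W/m².
The effective emission temperature is T_e = [S(1−α)/(4σ)]^¼ = 98.82 K.
The net upward flux σT_e⁴ is constant between every pair of levels, so T_k⁴ = (N+1−k)T_e⁴.
T_6 = (1)^(1/4)·98.82 = 98.82 K.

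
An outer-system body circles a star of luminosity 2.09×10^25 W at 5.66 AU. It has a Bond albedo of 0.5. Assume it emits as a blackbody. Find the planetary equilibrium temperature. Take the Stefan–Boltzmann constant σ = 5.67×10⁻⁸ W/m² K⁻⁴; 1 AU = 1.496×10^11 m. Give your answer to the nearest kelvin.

d = 5.66 × 1.496×10^11 m = 8.467×10^11 m.
Spreading L over a sphere of radius d: S = 2.09×10^25/(4π·8.47×10^11²) = 2.320 W/m².
The planet absorbs (1−α)S over its disc πR² and re-emits over 4πR², so the mean absorbed flux is (1−0.5)·2.320/4 = 0.2900 W/m².
In equilibrium σT⁴ equals this, so T = 47.55 K.

48 kelvin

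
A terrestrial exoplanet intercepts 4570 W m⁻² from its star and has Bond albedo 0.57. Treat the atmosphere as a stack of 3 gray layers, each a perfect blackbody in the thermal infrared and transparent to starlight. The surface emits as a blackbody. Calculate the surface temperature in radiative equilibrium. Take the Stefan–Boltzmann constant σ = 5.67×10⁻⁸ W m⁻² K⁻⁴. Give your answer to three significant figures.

Top-of-atmosphere balance: σT_e⁴ = S(1−α)/4 = 491.3 W m⁻² → T_e = 305.1 K.
For an N-layer opaque stack, T_s⁴ = (N+1)T_e⁴, hence T_s = (4)^(1/4)×305.1 K = 431.5 K.

431 kelvin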